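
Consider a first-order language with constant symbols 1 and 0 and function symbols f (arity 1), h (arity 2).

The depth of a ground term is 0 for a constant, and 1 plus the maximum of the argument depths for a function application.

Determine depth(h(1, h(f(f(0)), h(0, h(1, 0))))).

depth(f(0)) = 1 + depth(0) = 1 + 0 = 1
depth(f(f(0))) = 1 + depth(f(0)) = 1 + 1 = 2
depth(h(1, 0)) = 1 + max(0, 0) = 1
depth(h(0, h(1, 0))) = 1 + max(0, 1) = 2
depth(h(f(f(0)), h(0, h(1, 0)))) = 1 + max(2, 2) = 3
depth(h(1, h(f(f(0)), h(0, h(1, 0))))) = 1 + max(0, 3) = 4

4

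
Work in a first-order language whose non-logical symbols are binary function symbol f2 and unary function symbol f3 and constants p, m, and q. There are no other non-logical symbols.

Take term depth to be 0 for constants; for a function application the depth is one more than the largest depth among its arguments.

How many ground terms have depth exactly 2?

Let N_k = |{terms of depth ≤ k}|. Then N_0 = 3 and N_k = 3 + N_{k-1}^2 + N_{k-1} for k ≥ 1 (one summand per function symbol, arity giving the exponent).
N_0 = 3
N_1 = 3 + 3^2 + 3 = 15
N_2 = 3 + 15^2 + 15 = 243
Terms of depth exactly 2: N_2 − N_1 = 243 − 15 = 228.

228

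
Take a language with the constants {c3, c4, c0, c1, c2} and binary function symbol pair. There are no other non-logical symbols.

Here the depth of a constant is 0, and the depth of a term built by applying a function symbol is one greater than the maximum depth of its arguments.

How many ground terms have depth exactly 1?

Let N_k count ground terms of depth at most k. Each non-constant term of depth ≤ k is some function symbol applied to depth-≤(k−1) arguments, giving N_k = 5 + N_{k-1}^2.
N_0 = 5
N_1 = 5 + 5^2 = 30
Terms of depth exactly 1: N_1 − N_0 = 30 − 5 = 25.

25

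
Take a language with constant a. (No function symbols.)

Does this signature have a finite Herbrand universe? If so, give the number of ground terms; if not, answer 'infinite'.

There are no function symbols, so the only ground term is the single constant.
The Herbrand universe is {a}, finite with 1 element.

1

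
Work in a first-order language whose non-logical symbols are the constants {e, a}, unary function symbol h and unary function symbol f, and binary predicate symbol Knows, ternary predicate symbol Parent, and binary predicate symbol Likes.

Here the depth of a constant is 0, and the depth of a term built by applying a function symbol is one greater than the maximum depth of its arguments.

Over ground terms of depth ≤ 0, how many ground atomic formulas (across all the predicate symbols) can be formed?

16

First count ground terms of depth ≤ 0.
Count level by level. With function symbols h/1, f/1, the terms of depth ≤ k are the 2 constants together with each function applied to depth-≤(k−1) tuples, so N_k = 2 + N_{k-1} + N_{k-1}.
N_0 = 2
So |H| = 2.
Each predicate of arity r yields |H|^r ground atoms (one per choice of an r-tuple from H):
  Knows: 2^2 = 4;  Parent: 2^3 = 8;  Likes: 2^2 = 4
Total ground atoms: 4 + 8 + 4 = 16.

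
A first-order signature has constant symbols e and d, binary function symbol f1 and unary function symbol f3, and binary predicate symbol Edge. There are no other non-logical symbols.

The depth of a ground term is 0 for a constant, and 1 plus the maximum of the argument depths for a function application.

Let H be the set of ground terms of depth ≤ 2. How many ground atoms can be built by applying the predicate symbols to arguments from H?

5476

First count ground terms of depth ≤ 2.
Let N_k = |{terms of depth ≤ k}|. Then N_0 = 2 and N_k = 2 + N_{k-1}^2 + N_{k-1} for k ≥ 1 (one summand per function symbol, arity giving the exponent).
N_0 = 2
N_1 = 2 + 2^2 + 2 = 8
N_2 = 2 + 8^2 + 8 = 74
So |H| = 74.
Ground atoms are formed by filling each argument slot of a predicate with a term from H, so an r-ary predicate gives |H|^r atoms:
  Edge: 74^2 = 5476
Total ground atoms: 5476.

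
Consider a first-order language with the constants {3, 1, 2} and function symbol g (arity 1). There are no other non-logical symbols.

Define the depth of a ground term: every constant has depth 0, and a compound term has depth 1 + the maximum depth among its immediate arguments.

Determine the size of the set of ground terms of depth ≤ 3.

Let N_k = |{terms of depth ≤ k}|. Then N_0 = 3 and N_k = 3 + N_{k-1} for k ≥ 1 (one summand per function symbol, arity giving the exponent).
N_0 = 3
N_1 = 3 + 3 = 6
N_2 = 3 + 6 = 9
N_3 = 3 + 9 = 12

12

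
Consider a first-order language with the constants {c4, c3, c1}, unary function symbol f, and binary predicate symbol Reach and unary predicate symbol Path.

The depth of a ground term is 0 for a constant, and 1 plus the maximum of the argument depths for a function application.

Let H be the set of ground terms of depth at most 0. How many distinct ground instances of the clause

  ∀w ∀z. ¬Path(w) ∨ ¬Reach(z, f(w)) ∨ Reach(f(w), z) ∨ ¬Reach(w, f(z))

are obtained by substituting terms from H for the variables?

9

Ground terms of depth ≤ 0:
  If N_k denotes the number of depth-≤k ground terms, the 3 constants give N_0 = 3, and each function symbol of arity r contributes N_{k-1}^r new terms at level k: N_k = 3 + N_{k-1}.
  N_0 = 3
  Explicitly: c4, c3, c1.
So there are 3 ground terms available for substitution.
The body mentions every one of the 2 quantified variables; since ground terms form a free algebra, no two substitutions collapse to the same formula.
Number of ground instances = 3^2 = 9.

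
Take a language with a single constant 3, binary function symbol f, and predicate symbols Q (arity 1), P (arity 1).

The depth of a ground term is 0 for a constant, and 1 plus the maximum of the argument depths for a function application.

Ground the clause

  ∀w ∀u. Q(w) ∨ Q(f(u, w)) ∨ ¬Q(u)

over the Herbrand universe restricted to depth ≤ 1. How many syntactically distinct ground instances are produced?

4

Ground terms of depth ≤ 1:
  Let N_k = |{terms of depth ≤ k}|. Then N_0 = 1 and N_k = 1 + N_{k-1}^2 for k ≥ 1 (one summand per function symbol, arity giving the exponent).
  N_0 = 1
  N_1 = 1 + 1^2 = 2
So there are 2 ground terms available for substitution.
The clause has 2 distinct variables (w, u), each appearing in the body. In the free term algebra distinct substitutions yield syntactically distinct ground instances.
Number of ground instances = 2^2 = 4.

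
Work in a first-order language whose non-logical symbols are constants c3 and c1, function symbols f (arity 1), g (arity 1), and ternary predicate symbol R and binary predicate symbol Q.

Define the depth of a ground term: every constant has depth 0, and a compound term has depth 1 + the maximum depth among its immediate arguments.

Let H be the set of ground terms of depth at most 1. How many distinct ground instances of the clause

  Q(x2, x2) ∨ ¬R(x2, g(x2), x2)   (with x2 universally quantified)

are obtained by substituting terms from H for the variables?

Ground terms of depth ≤ 1:
  Let N_k = |{terms of depth ≤ k}|. Then N_0 = 2 and N_k = 2 + N_{k-1} + N_{k-1} for k ≥ 1 (one summand per function symbol, arity giving the exponent).
  N_0 = 2
  N_1 = 2 + 2 + 2 = 6
So there are 6 ground terms available for substitution.
The variable x2 ranges independently over the available ground terms, and distinct assignments produce distinct instances.
Number of ground instances = 6.

6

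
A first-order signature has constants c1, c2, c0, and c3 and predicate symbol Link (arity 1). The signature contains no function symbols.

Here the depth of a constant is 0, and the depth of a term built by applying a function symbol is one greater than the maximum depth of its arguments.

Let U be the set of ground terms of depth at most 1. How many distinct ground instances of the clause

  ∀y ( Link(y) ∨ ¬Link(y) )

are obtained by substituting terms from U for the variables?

Ground terms of depth ≤ 1:
  With no function symbols every ground term is a constant, so there are exactly 4 ground terms at every depth bound.
  N_0 = 4
  N_1 = 4
So there are 4 ground terms available for substitution.
There is 1 variable to instantiate (y),  occurring in at least one literal, so different choices give different ground instances.
Number of ground instances = 4.

4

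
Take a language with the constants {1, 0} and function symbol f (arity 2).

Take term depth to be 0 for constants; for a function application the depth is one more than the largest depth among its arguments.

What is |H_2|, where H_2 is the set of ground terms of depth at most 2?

Let N_k count ground terms of depth at most k. Each non-constant term of depth ≤ k is some function symbol applied to depth-≤(k−1) arguments, giving N_k = 2 + N_{k-1}^2.
N_0 = 2
N_1 = 2 + 2^2 = 6
N_2 = 2 + 6^2 = 38

38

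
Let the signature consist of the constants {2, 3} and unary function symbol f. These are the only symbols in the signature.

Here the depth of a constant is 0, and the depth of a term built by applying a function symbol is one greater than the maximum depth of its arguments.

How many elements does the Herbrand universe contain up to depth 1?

4

If N_k denotes the number of depth-≤k ground terms, the 2 constants give N_0 = 2, and each function symbol of arity r contributes N_{k-1}^r new terms at level k: N_k = 2 + N_{k-1}.
N_0 = 2
N_1 = 2 + 2 = 4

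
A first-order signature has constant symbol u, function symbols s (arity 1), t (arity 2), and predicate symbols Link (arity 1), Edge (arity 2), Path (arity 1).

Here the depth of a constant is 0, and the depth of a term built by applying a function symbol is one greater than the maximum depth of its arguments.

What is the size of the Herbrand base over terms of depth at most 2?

First count ground terms of depth ≤ 2.
Write N_k for the number of ground terms of depth ≤ k. A term of depth ≤ k is either a constant or a function symbol applied to arguments of depth ≤ k−1, so N_k = 1 + N_{k-1} + N_{k-1}^2.
N_0 = 1
N_1 = 1 + 1 + 1^2 = 3
N_2 = 1 + 3 + 3^2 = 13
So |H| = 13.
For each predicate symbol, the number of ground atoms is |H| raised to its arity; summing:
  Link: 13;  Edge: 13^2 = 169;  Path: 13
Total ground atoms: 13 + 169 + 13 = 195.

195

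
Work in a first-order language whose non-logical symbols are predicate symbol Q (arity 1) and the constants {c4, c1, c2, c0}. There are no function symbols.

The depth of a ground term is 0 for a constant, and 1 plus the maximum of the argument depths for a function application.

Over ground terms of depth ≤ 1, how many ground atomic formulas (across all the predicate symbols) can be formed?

4

First count ground terms of depth ≤ 1.
With no function symbols every ground term is a constant, so there are exactly 4 ground terms at every depth bound.
N_0 = 4
N_1 = 4
So |H| = 4.
Each predicate of arity r yields |H|^r ground atoms (one per choice of an r-tuple from H):
  Q: 4
Total ground atoms: 4.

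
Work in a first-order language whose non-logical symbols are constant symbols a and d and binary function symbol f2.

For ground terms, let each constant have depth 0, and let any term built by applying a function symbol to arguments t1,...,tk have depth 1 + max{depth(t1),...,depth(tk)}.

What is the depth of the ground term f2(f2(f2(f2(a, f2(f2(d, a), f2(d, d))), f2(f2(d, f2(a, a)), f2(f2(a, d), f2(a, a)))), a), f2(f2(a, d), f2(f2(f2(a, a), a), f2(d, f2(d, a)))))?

6

depth(f2(d, a)) = 1 + max(0, 0) = 1
depth(f2(d, d)) = 1 + max(0, 0) = 1
depth(f2(f2(d, a), f2(d, d))) = 1 + max(1, 1) = 2
depth(f2(a, f2(f2(d, a), f2(d, d)))) = 1 + max(0, 2) = 3
depth(f2(a, a)) = 1 + max(0, 0) = 1
depth(f2(d, f2(a, a))) = 1 + max(0, 1) = 2
depth(f2(a, d)) = 1 + max(0, 0) = 1
depth(f2(f2(a, d), f2(a, a))) = 1 + max(1, 1) = 2
depth(f2(f2(d, f2(a, a)), f2(f2(a, d), f2(a, a)))) = 1 + max(2, 2) = 3
depth(f2(f2(a, f2(f2(d, a), f2(d, d))), f2(f2(d, f2(a, a)), f2(f2(a, d), f2(a, a))))) = 1 + max(3, 3) = 4
depth(f2(f2(f2(a, f2(f2(d, a), f2(d, d))), f2(f2(d, f2(a, a)), f2(f2(a, d), f2(a, a)))), a)) = 1 + max(4, 0) = 5
depth(f2(f2(a, a), a)) = 1 + max(1, 0) = 2
depth(f2(d, f2(d, a))) = 1 + max(0, 1) = 2
depth(f2(f2(f2(a, a), a), f2(d, f2(d, a)))) = 1 + max(2, 2) = 3
depth(f2(f2(a, d), f2(f2(f2(a, a), a), f2(d, f2(d, a))))) = 1 + max(1, 3) = 4
depth(f2(f2(f2(f2(a, f2(f2(d, a), f2(d, d))), f2(f2(d, f2(a, a)), f2(f2(a, d), f2(a, a)))), a), f2(f2(a, d), f2(f2(f2(a, a), a), f2(d, f2(d, a)))))) = 1 + max(5, 4) = 6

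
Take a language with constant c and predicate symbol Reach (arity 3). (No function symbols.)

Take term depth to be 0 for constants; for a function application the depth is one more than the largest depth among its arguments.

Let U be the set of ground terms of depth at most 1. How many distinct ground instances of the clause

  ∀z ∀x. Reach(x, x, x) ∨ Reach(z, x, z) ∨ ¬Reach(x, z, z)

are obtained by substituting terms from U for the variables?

1

Ground terms of depth ≤ 1:
  With no function symbols every ground term is a constant, so there is exactly 1 ground term at every depth bound.
  N_0 = 1
  N_1 = 1
  Explicitly: c.
So there is exactly 1 ground term available for substitution.
Each of z, x ranges independently over the available ground terms, and distinct assignments produce distinct instances.
Number of ground instances = 1^2 = 1.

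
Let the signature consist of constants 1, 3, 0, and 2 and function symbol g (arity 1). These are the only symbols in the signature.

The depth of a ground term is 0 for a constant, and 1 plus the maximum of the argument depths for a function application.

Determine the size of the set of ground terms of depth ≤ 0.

4

Count level by level. With function symbols g/1, the terms of depth ≤ k are the 4 constants together with each function applied to depth-≤(k−1) tuples, so N_k = 4 + N_{k-1}.
N_0 = 4
Explicitly: 1, 3, 0, 2.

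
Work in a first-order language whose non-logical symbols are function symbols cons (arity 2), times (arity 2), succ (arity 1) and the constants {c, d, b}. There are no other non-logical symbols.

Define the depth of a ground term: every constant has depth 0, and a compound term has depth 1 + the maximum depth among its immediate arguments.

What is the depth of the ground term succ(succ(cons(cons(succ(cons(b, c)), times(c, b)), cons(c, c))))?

depth(cons(b, c)) = 1 + max(0, 0) = 1
depth(succ(cons(b, c))) = 1 + depth(cons(b, c)) = 1 + 1 = 2
depth(times(c, b)) = 1 + max(0, 0) = 1
depth(cons(succ(cons(b, c)), times(c, b))) = 1 + max(2, 1) = 3
depth(cons(c, c)) = 1 + max(0, 0) = 1
depth(cons(cons(succ(cons(b, c)), times(c, b)), cons(c, c))) = 1 + max(3, 1) = 4
depth(succ(cons(cons(succ(cons(b, c)), times(c, b)), cons(c, c)))) = 1 + depth(cons(cons(succ(cons(b, c)), times(c, b)), cons(c, c))) = 1 + 4 = 5
depth(succ(succ(cons(cons(succ(cons(b, c)), times(c, b)), cons(c, c))))) = 1 + depth(succ(cons(cons(succ(cons(b, c)), times(c, b)), cons(c, c)))) = 1 + 5 = 6

6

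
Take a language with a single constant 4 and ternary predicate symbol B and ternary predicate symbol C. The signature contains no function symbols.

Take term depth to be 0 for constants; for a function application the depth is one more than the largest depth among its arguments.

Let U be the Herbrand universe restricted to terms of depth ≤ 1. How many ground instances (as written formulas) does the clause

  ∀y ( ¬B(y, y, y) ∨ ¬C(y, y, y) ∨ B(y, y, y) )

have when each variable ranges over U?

Ground terms of depth ≤ 1:
  With no function symbols every ground term is a constant, so there is exactly 1 ground term at every depth bound.
  N_0 = 1
  N_1 = 1
So there is exactly 1 ground term available for substitution.
The clause has 1 distinct variable (y), which appears in the body. In the free term algebra distinct substitutions yield syntactically distinct ground instances.
Number of ground instances = 1.

1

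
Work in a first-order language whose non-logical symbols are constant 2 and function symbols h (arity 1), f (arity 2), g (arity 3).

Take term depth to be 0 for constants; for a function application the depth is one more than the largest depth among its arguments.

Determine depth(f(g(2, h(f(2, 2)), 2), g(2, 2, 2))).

depth(f(2, 2)) = 1 + max(0, 0) = 1
depth(h(f(2, 2))) = 1 + depth(f(2, 2)) = 1 + 1 = 2
depth(g(2, h(f(2, 2)), 2)) = 1 + max(0, 2, 0) = 3
depth(g(2, 2, 2)) = 1 + max(0, 0, 0) = 1
depth(f(g(2, h(f(2, 2)), 2), g(2, 2, 2))) = 1 + max(3, 1) = 4

4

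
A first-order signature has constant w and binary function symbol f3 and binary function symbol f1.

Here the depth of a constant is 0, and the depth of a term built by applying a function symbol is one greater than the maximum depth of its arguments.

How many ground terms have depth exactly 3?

Write N_k for the number of ground terms of depth ≤ k. A term of depth ≤ k is either a constant or a function symbol applied to arguments of depth ≤ k−1, so N_k = 1 + N_{k-1}^2 + N_{k-1}^2.
N_0 = 1
N_1 = 1 + 1^2 + 1^2 = 3
N_2 = 1 + 3^2 + 3^2 = 19
N_3 = 1 + 19^2 + 19^2 = 723
Terms of depth exactly 3: N_3 − N_2 = 723 − 19 = 704.

704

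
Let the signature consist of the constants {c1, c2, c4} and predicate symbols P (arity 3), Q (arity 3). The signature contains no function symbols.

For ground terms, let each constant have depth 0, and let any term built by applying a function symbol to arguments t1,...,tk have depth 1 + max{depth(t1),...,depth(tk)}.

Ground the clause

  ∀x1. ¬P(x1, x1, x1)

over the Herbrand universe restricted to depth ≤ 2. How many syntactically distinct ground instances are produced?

3

Ground terms of depth ≤ 2:
  With no function symbols every ground term is a constant, so there are exactly 3 ground terms at every depth bound.
  N_0 = 3
  N_1 = 3
  N_2 = 3
So there are 3 ground terms available for substitution.
The clause has 1 distinct variable (x1), which appears in the body. In the free term algebra distinct substitutions yield syntactically distinct ground instances.
Number of ground instances = 3.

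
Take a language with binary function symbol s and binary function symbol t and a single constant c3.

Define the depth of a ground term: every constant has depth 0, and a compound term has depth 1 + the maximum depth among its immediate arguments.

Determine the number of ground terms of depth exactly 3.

704

Count level by level. With function symbols s/2, t/2, the terms of depth ≤ k are the 1 constant together with each function applied to depth-≤(k−1) tuples, so N_k = 1 + N_{k-1}^2 + N_{k-1}^2.
N_0 = 1
N_1 = 1 + 1^2 + 1^2 = 3
N_2 = 1 + 3^2 + 3^2 = 19
N_3 = 1 + 19^2 + 19^2 = 723
Terms of depth exactly 3: N_3 − N_2 = 723 − 19 = 704.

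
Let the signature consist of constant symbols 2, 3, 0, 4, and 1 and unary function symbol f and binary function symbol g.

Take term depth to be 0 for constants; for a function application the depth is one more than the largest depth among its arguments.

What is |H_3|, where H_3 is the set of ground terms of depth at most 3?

1601495

Count level by level. With function symbols f/1, g/2, the terms of depth ≤ k are the 5 constants together with each function applied to depth-≤(k−1) tuples, so N_k = 5 + N_{k-1} + N_{k-1}^2.
N_0 = 5
N_1 = 5 + 5 + 5^2 = 35
N_2 = 5 + 35 + 35^2 = 1265
N_3 = 5 + 1265 + 1265^2 = 1601495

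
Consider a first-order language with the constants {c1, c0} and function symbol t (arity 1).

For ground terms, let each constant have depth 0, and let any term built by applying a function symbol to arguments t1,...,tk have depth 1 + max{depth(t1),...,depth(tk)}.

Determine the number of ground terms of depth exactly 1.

Let N_k count ground terms of depth at most k. Each non-constant term of depth ≤ k is some function symbol applied to depth-≤(k−1) arguments, giving N_k = 2 + N_{k-1}.
N_0 = 2
N_1 = 2 + 2 = 4
Terms of depth exactly 1: N_1 − N_0 = 4 − 2 = 2.

2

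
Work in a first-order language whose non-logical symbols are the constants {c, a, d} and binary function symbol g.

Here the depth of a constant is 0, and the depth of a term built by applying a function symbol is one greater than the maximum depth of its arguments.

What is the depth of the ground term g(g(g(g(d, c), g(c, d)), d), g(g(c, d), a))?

depth(g(d, c)) = 1 + max(0, 0) = 1
depth(g(c, d)) = 1 + max(0, 0) = 1
depth(g(g(d, c), g(c, d))) = 1 + max(1, 1) = 2
depth(g(g(g(d, c), g(c, d)), d)) = 1 + max(2, 0) = 3
depth(g(g(c, d), a)) = 1 + max(1, 0) = 2
depth(g(g(g(g(d, c), g(c, d)), d), g(g(c, d), a))) = 1 + max(3, 2) = 4

4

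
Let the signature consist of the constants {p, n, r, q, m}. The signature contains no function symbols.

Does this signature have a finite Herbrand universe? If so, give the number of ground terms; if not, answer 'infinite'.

5

There are no function symbols, so every ground term is one of the 5 constants.
The Herbrand universe is {p, n, r, q, m}, which is finite with 5 elements.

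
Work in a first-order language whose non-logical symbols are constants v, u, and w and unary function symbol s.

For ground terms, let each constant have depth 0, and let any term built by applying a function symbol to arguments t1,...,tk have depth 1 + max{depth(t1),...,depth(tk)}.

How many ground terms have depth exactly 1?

Count level by level. With function symbols s/1, the terms of depth ≤ k are the 3 constants together with each function applied to depth-≤(k−1) tuples, so N_k = 3 + N_{k-1}.
N_0 = 3
N_1 = 3 + 3 = 6
Terms of depth exactly 1: N_1 − N_0 = 6 − 3 = 3.

3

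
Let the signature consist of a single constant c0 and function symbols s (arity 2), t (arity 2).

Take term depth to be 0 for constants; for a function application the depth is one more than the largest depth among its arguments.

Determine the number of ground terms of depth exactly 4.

1044736

If N_k denotes the number of depth-≤k ground terms, the 1 constant gives N_0 = 1, and each function symbol of arity r contributes N_{k-1}^r new terms at level k: N_k = 1 + N_{k-1}^2 + N_{k-1}^2.
N_0 = 1
N_1 = 1 + 1^2 + 1^2 = 3
N_2 = 1 + 3^2 + 3^2 = 19
N_3 = 1 + 19^2 + 19^2 = 723
N_4 = 1 + 723^2 + 723^2 = 1045459
Terms of depth exactly 4: N_4 − N_3 = 1045459 − 723 = 1044736.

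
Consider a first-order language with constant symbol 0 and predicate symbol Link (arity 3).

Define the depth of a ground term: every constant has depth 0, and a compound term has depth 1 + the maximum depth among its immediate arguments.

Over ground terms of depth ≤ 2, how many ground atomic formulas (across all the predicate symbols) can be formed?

1

First count ground terms of depth ≤ 2.
With no function symbols every ground term is a constant, so there is exactly 1 ground term at every depth bound.
N_0 = 1
N_1 = 1
N_2 = 1
So |H| = 1.
Ground atoms are formed by filling each argument slot of a predicate with a term from H, so an r-ary predicate gives |H|^r atoms:
  Link: 1^3 = 1
Total ground atoms: 1.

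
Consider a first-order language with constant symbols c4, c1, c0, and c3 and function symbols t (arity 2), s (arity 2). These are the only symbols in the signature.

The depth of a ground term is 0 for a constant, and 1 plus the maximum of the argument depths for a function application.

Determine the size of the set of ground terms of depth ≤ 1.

36

Let N_k = |{terms of depth ≤ k}|. Then N_0 = 4 and N_k = 4 + N_{k-1}^2 + N_{k-1}^2 for k ≥ 1 (one summand per function symbol, arity giving the exponent).
N_0 = 4
N_1 = 4 + 4^2 + 4^2 = 36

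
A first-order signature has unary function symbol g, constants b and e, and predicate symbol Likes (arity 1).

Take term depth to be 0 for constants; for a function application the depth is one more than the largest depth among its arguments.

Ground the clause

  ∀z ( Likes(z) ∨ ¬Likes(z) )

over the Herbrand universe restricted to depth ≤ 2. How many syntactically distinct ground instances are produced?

6

Ground terms of depth ≤ 2:
  If N_k denotes the number of depth-≤k ground terms, the 2 constants give N_0 = 2, and each function symbol of arity r contributes N_{k-1}^r new terms at level k: N_k = 2 + N_{k-1}.
  N_0 = 2
  N_1 = 2 + 2 = 4
  N_2 = 2 + 4 = 6
  Explicitly: b, e, g(b), g(e), g(g(b)), g(g(e)).
So there are 6 ground terms available for substitution.
The clause has 1 distinct variable (z), which appears in the body. In the free term algebra distinct substitutions yield syntactically distinct ground instances.
Number of ground instances = 6.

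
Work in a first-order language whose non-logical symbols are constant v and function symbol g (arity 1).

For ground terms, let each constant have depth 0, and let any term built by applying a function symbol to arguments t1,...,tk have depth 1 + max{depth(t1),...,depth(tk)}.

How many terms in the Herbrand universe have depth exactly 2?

1

Write N_k for the number of ground terms of depth ≤ k. A term of depth ≤ k is either a constant or a function symbol applied to arguments of depth ≤ k−1, so N_k = 1 + N_{k-1}.
N_0 = 1
N_1 = 1 + 1 = 2
N_2 = 1 + 2 = 3
Terms of depth exactly 2: N_2 − N_1 = 3 − 2 = 1.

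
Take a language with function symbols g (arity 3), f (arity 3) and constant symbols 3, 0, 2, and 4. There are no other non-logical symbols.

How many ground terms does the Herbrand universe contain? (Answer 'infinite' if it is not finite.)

infinite

The signature has at least one function symbol (g, arity 3) and at least one constant (3).
Iterating g gives infinitely many distinct ground terms: 3, g(3, 3, 3), g(g(3, 3, 3), g(3, 3, 3), g(3, 3, 3)), ...
So the Herbrand universe is infinite.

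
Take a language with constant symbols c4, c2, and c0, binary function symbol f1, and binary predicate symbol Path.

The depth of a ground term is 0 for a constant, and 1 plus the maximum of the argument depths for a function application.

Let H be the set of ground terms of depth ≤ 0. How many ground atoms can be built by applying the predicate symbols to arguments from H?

9

First count ground terms of depth ≤ 0.
Let N_k count ground terms of depth at most k. Each non-constant term of depth ≤ k is some function symbol applied to depth-≤(k−1) arguments, giving N_k = 3 + N_{k-1}^2.
N_0 = 3
Explicitly: c4, c2, c0.
So |H| = 3.
A ground atom is a predicate applied to a tuple of terms from H, so the count is the sum over predicates of |H|^arity:
  Path: 3^2 = 9
Total ground atoms: 9.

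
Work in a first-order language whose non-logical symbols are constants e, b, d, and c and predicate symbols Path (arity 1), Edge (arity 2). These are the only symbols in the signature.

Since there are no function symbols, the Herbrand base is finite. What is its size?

With no function symbols, the Herbrand universe is just the 4 constants.
Ground atoms per predicate: Path: 4, Edge: 4^2 = 16.
Herbrand base size = 4 + 16 = 20.

20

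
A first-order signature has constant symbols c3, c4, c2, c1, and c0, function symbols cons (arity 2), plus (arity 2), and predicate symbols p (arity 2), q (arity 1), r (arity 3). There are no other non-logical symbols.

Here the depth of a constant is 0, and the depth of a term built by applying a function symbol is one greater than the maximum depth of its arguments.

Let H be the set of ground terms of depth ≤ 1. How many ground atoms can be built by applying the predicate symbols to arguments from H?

First count ground terms of depth ≤ 1.
Write N_k for the number of ground terms of depth ≤ k. A term of depth ≤ k is either a constant or a function symbol applied to arguments of depth ≤ k−1, so N_k = 5 + N_{k-1}^2 + N_{k-1}^2.
N_0 = 5
N_1 = 5 + 5^2 + 5^2 = 55
So |H| = 55.
A ground atom is a predicate applied to a tuple of terms from H, so the count is the sum over predicates of |H|^arity:
  p: 55^2 = 3025;  q: 55;  r: 55^3 = 166375
Total ground atoms: 3025 + 55 + 166375 = 169455.

169455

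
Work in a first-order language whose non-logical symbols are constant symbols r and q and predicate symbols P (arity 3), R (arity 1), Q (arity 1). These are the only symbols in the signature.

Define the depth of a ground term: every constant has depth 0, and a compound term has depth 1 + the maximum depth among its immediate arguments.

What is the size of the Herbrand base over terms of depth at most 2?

First count ground terms of depth ≤ 2.
With no function symbols every ground term is a constant, so there are exactly 2 ground terms at every depth bound.
N_0 = 2
N_1 = 2
N_2 = 2
So |H| = 2.
Ground atoms are formed by filling each argument slot of a predicate with a term from H, so an r-ary predicate gives |H|^r atoms:
  P: 2^3 = 8;  R: 2;  Q: 2
Total ground atoms: 8 + 2 + 2 = 12.

12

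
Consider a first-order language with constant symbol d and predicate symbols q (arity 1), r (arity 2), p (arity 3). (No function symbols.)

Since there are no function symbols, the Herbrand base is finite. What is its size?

3

With no function symbols, the Herbrand universe is just the 1 constant.
Ground atoms per predicate: q: 1, r: 1^2 = 1, p: 1^3 = 1.
Herbrand base size = 1 + 1 + 1 = 3.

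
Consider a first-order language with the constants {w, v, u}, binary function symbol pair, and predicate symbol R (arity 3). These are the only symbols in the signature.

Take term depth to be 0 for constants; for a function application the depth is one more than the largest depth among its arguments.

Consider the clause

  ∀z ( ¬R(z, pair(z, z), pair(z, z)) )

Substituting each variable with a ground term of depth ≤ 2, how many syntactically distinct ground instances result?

Ground terms of depth ≤ 2:
  Let N_k = |{terms of depth ≤ k}|. Then N_0 = 3 and N_k = 3 + N_{k-1}^2 for k ≥ 1 (one summand per function symbol, arity giving the exponent).
  N_0 = 3
  N_1 = 3 + 3^2 = 12
  N_2 = 3 + 12^2 = 147
So there are 147 ground terms available for substitution.
The clause has 1 distinct variable (z), which appears in the body. In the free term algebra distinct substitutions yield syntactically distinct ground instances.
Number of ground instances = 147.

147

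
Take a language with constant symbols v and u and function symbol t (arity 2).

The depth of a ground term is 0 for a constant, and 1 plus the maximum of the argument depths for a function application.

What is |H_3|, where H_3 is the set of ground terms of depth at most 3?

1446

Let N_k count ground terms of depth at most k. Each non-constant term of depth ≤ k is some function symbol applied to depth-≤(k−1) arguments, giving N_k = 2 + N_{k-1}^2.
N_0 = 2
N_1 = 2 + 2^2 = 6
N_2 = 2 + 6^2 = 38
N_3 = 2 + 38^2 = 1446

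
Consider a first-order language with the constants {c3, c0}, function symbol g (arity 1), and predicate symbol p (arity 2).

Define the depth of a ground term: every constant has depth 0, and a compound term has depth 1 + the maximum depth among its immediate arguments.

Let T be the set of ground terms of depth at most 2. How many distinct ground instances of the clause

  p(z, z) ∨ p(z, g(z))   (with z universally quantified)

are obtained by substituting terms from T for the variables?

6

Ground terms of depth ≤ 2:
  If N_k denotes the number of depth-≤k ground terms, the 2 constants give N_0 = 2, and each function symbol of arity r contributes N_{k-1}^r new terms at level k: N_k = 2 + N_{k-1}.
  N_0 = 2
  N_1 = 2 + 2 = 4
  N_2 = 2 + 4 = 6
So there are 6 ground terms available for substitution.
The body mentions the single quantified variable z; since ground terms form a free algebra, no two substitutions collapse to the same formula.
Number of ground instances = 6.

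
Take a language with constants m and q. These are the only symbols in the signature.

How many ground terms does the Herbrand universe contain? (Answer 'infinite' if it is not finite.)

2

There are no function symbols, so every ground term is one of the 2 constants.
The Herbrand universe is {m, q}, which is finite with 2 elements.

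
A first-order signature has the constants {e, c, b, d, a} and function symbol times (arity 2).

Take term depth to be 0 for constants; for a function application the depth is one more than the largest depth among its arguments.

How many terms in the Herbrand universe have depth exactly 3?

Let N_k count ground terms of depth at most k. Each non-constant term of depth ≤ k is some function symbol applied to depth-≤(k−1) arguments, giving N_k = 5 + N_{k-1}^2.
N_0 = 5
N_1 = 5 + 5^2 = 30
N_2 = 5 + 30^2 = 905
N_3 = 5 + 905^2 = 819030
Terms of depth exactly 3: N_3 − N_2 = 819030 − 905 = 818125.

818125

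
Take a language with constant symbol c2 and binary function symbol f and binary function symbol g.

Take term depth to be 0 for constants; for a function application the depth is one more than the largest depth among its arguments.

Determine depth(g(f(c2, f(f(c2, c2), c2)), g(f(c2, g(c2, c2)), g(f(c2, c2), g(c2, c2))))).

4

depth(f(c2, c2)) = 1 + max(0, 0) = 1
depth(f(f(c2, c2), c2)) = 1 + max(1, 0) = 2
depth(f(c2, f(f(c2, c2), c2))) = 1 + max(0, 2) = 3
depth(g(c2, c2)) = 1 + max(0, 0) = 1
depth(f(c2, g(c2, c2))) = 1 + max(0, 1) = 2
depth(g(f(c2, c2), g(c2, c2))) = 1 + max(1, 1) = 2
depth(g(f(c2, g(c2, c2)), g(f(c2, c2), g(c2, c2)))) = 1 + max(2, 2) = 3
depth(g(f(c2, f(f(c2, c2), c2)), g(f(c2, g(c2, c2)), g(f(c2, c2), g(c2, c2))))) = 1 + max(3, 3) = 4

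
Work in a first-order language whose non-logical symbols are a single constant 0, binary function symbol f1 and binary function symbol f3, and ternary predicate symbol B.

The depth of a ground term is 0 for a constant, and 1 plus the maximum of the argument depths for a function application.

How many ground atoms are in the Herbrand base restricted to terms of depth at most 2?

6859

First count ground terms of depth ≤ 2.
If N_k denotes the number of depth-≤k ground terms, the 1 constant gives N_0 = 1, and each function symbol of arity r contributes N_{k-1}^r new terms at level k: N_k = 1 + N_{k-1}^2 + N_{k-1}^2.
N_0 = 1
N_1 = 1 + 1^2 + 1^2 = 3
N_2 = 1 + 3^2 + 3^2 = 19
So |H| = 19.
A ground atom is a predicate applied to a tuple of terms from H, so the count is the sum over predicates of |H|^arity:
  B: 19^3 = 6859
Total ground atoms: 6859.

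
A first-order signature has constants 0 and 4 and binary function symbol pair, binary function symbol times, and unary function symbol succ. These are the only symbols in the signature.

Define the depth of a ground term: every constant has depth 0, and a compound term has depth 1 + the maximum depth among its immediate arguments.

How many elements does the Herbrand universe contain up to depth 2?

If N_k denotes the number of depth-≤k ground terms, the 2 constants give N_0 = 2, and each function symbol of arity r contributes N_{k-1}^r new terms at level k: N_k = 2 + N_{k-1}^2 + N_{k-1}^2 + N_{k-1}.
N_0 = 2
N_1 = 2 + 2^2 + 2^2 + 2 = 12
N_2 = 2 + 12^2 + 12^2 + 12 = 302

302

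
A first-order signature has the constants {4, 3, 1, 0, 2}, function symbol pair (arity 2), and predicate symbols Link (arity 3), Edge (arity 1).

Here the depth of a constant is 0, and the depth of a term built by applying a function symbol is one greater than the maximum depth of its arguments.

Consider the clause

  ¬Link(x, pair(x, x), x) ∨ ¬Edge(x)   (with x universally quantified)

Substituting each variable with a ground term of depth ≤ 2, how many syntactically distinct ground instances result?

905

Ground terms of depth ≤ 2:
  Let N_k = |{terms of depth ≤ k}|. Then N_0 = 5 and N_k = 5 + N_{k-1}^2 for k ≥ 1 (one summand per function symbol, arity giving the exponent).
  N_0 = 5
  N_1 = 5 + 5^2 = 30
  N_2 = 5 + 30^2 = 905
So there are 905 ground terms available for substitution.
There is 1 variable to instantiate (x),  occurring in at least one literal, so different choices give different ground instances.
Number of ground instances = 905.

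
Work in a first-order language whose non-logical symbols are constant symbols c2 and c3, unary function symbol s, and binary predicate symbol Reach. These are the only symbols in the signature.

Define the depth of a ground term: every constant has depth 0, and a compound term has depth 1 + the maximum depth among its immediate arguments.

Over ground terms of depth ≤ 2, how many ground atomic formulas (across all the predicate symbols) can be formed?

36

First count ground terms of depth ≤ 2.
Count level by level. With function symbols s/1, the terms of depth ≤ k are the 2 constants together with each function applied to depth-≤(k−1) tuples, so N_k = 2 + N_{k-1}.
N_0 = 2
N_1 = 2 + 2 = 4
N_2 = 2 + 4 = 6
So |H| = 6.
Each predicate of arity r yields |H|^r ground atoms (one per choice of an r-tuple from H):
  Reach: 6^2 = 36
Total ground atoms: 36.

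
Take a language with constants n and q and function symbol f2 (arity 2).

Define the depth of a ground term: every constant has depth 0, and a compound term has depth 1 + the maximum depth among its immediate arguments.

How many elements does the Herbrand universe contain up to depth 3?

1446

Write N_k for the number of ground terms of depth ≤ k. A term of depth ≤ k is either a constant or a function symbol applied to arguments of depth ≤ k−1, so N_k = 2 + N_{k-1}^2.
N_0 = 2
N_1 = 2 + 2^2 = 6
N_2 = 2 + 6^2 = 38
N_3 = 2 + 38^2 = 1446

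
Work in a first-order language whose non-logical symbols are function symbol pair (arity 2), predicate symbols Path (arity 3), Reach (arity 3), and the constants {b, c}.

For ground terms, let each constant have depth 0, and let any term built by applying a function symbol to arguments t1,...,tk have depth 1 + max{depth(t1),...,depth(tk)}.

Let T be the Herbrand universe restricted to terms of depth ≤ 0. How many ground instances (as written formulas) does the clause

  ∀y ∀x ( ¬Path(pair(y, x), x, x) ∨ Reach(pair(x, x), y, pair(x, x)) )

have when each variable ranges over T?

4

Ground terms of depth ≤ 0:
  Write N_k for the number of ground terms of depth ≤ k. A term of depth ≤ k is either a constant or a function symbol applied to arguments of depth ≤ k−1, so N_k = 2 + N_{k-1}^2.
  N_0 = 2
  Explicitly: b, c.
So there are 2 ground terms available for substitution.
The body mentions every one of the 2 quantified variables; since ground terms form a free algebra, no two substitutions collapse to the same formula.
Number of ground instances = 2^2 = 4.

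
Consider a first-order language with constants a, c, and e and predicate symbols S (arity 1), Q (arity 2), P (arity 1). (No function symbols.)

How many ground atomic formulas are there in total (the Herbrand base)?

With no function symbols, the Herbrand universe is just the 3 constants.
Ground atoms per predicate: S: 3, Q: 3^2 = 9, P: 3.
Herbrand base size = 3 + 9 + 3 = 15.

15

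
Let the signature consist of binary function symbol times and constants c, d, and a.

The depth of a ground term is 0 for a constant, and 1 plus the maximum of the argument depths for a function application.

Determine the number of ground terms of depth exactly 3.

Let N_k = |{terms of depth ≤ k}|. Then N_0 = 3 and N_k = 3 + N_{k-1}^2 for k ≥ 1 (one summand per function symbol, arity giving the exponent).
N_0 = 3
N_1 = 3 + 3^2 = 12
N_2 = 3 + 12^2 = 147
N_3 = 3 + 147^2 = 21612
Terms of depth exactly 3: N_3 − N_2 = 21612 − 147 = 21465.

21465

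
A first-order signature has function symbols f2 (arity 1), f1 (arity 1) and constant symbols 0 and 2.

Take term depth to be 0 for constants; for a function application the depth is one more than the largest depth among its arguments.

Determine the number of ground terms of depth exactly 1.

If N_k denotes the number of depth-≤k ground terms, the 2 constants give N_0 = 2, and each function symbol of arity r contributes N_{k-1}^r new terms at level k: N_k = 2 + N_{k-1} + N_{k-1}.
N_0 = 2
N_1 = 2 + 2 + 2 = 6
Terms of depth exactly 1: N_1 − N_0 = 6 − 2 = 4.

4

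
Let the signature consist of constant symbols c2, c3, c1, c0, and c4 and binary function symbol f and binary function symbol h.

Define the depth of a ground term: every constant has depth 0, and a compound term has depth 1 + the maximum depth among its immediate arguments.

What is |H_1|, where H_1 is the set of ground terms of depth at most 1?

If N_k denotes the number of depth-≤k ground terms, the 5 constants give N_0 = 5, and each function symbol of arity r contributes N_{k-1}^r new terms at level k: N_k = 5 + N_{k-1}^2 + N_{k-1}^2.
N_0 = 5
N_1 = 5 + 5^2 + 5^2 = 55

55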